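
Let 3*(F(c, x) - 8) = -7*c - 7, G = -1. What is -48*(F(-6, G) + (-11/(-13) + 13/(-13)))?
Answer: -12176/13 ≈ -936.62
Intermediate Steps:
F(c, x) = 17/3 - 7*c/3 (F(c, x) = 8 + (-7*c - 7)/3 = 8 + (-7 - 7*c)/3 = 8 + (-7/3 - 7*c/3) = 17/3 - 7*c/3)
-48*(F(-6, G) + (-11/(-13) + 13/(-13))) = -48*((17/3 - 7/3*(-6)) + (-11/(-13) + 13/(-13))) = -48*((17/3 + 14) + (-11*(-1/13) + 13*(-1/13))) = -48*(59/3 + (11/13 - 1)) = -48*(59/3 - 2/13) = -48*761/39 = -12176/13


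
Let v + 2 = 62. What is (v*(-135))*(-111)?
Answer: 899100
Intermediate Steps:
v = 60 (v = -2 + 62 = 60)
(v*(-135))*(-111) = (60*(-135))*(-111) = -8100*(-111) = 899100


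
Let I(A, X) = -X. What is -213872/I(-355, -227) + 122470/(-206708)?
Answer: -22118427033/23461358 ≈ -942.76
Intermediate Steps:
-213872/I(-355, -227) + 122470/(-206708) = -213872/((-1*(-227))) + 122470/(-206708) = -213872/227 + 122470*(-1/206708) = -213872*1/227 - 61235/103354 = -213872/227 - 61235/103354 = -22118427033/23461358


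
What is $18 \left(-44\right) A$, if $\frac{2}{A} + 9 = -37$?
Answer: $\frac{792}{23} \approx 34.435$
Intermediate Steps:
$A = - \frac{1}{23}$ ($A = \frac{2}{-9 - 37} = \frac{2}{-46} = 2 \left(- \frac{1}{46}\right) = - \frac{1}{23} \approx -0.043478$)
$18 \left(-44\right) A = 18 \left(-44\right) \left(- \frac{1}{23}\right) = \left(-792\right) \left(- \frac{1}{23}\right) = \frac{792}{23}$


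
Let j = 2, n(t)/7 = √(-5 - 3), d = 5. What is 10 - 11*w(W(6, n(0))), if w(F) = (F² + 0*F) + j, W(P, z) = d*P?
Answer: -9912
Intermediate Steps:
n(t) = 14*I*√2 (n(t) = 7*√(-5 - 3) = 7*√(-8) = 7*(2*I*√2) = 14*I*√2)
W(P, z) = 5*P
w(F) = 2 + F² (w(F) = (F² + 0*F) + 2 = (F² + 0) + 2 = F² + 2 = 2 + F²)
10 - 11*w(W(6, n(0))) = 10 - 11*(2 + (5*6)²) = 10 - 11*(2 + 30²) = 10 - 11*(2 + 900) = 10 - 11*902 = 10 - 9922 = -9912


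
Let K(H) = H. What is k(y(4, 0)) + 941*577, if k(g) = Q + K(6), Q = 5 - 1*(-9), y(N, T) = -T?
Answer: 542977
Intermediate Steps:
Q = 14 (Q = 5 + 9 = 14)
k(g) = 20 (k(g) = 14 + 6 = 20)
k(y(4, 0)) + 941*577 = 20 + 941*577 = 20 + 542957 = 542977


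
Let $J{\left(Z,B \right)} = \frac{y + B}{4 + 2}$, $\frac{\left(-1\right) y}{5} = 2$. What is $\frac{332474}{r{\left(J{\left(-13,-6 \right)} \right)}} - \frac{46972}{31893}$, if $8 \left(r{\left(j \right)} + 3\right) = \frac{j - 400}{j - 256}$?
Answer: $- \frac{8228490644876}{69431061} \approx -1.1851 \cdot 10^{5}$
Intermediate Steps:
$y = -10$ ($y = \left(-5\right) 2 = -10$)
$J{\left(Z,B \right)} = - \frac{5}{3} + \frac{B}{6}$ ($J{\left(Z,B \right)} = \frac{-10 + B}{4 + 2} = \frac{-10 + B}{6} = \left(-10 + B\right) \frac{1}{6} = - \frac{5}{3} + \frac{B}{6}$)
$r{\left(j \right)} = -3 + \frac{-400 + j}{8 \left(-256 + j\right)}$ ($r{\left(j \right)} = -3 + \frac{\left(j - 400\right) \frac{1}{j - 256}}{8} = -3 + \frac{\left(-400 + j\right) \frac{1}{-256 + j}}{8} = -3 + \frac{\frac{1}{-256 + j} \left(-400 + j\right)}{8} = -3 + \frac{-400 + j}{8 \left(-256 + j\right)}$)
$\frac{332474}{r{\left(J{\left(-13,-6 \right)} \right)}} - \frac{46972}{31893} = \frac{332474}{\frac{1}{8} \frac{1}{-256 + \left(- \frac{5}{3} + \frac{1}{6} \left(-6\right)\right)} \left(5744 - 23 \left(- \frac{5}{3} + \frac{1}{6} \left(-6\right)\right)\right)} - \frac{46972}{31893} = \frac{332474}{\frac{1}{8} \frac{1}{-256 - \frac{8}{3}} \left(5744 - 23 \left(- \frac{5}{3} - 1\right)\right)} - \frac{46972}{31893} = \frac{332474}{\frac{1}{8} \frac{1}{-256 - \frac{8}{3}} \left(5744 - - \frac{184}{3}\right)} - \frac{46972}{31893} = \frac{332474}{\frac{1}{8} \frac{1}{- \frac{776}{3}} \left(5744 + \frac{184}{3}\right)} - \frac{46972}{31893} = \frac{332474}{\frac{1}{8} \left(- \frac{3}{776}\right) \frac{17416}{3}} - \frac{46972}{31893} = \frac{332474}{- \frac{2177}{776}} - \frac{46972}{31893} = 332474 \left(- \frac{776}{2177}\right) - \frac{46972}{31893} = - \frac{257999824}{2177} - \frac{46972}{31893} = - \frac{8228490644876}{69431061}$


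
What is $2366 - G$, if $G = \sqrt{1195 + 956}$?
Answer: $2366 - 3 \sqrt{239} \approx 2319.6$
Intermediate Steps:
$G = 3 \sqrt{239}$ ($G = \sqrt{2151} = 3 \sqrt{239} \approx 46.379$)
$2366 - G = 2366 - 3 \sqrt{239}$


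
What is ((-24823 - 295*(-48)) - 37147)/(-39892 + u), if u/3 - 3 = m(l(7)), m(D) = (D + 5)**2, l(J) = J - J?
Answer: 23905/19904 ≈ 1.2010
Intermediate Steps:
l(J) = 0
m(D) = (5 + D)**2
u = 84 (u = 9 + 3*(5 + 0)**2 = 9 + 3*5**2 = 9 + 3*25 = 9 + 75 = 84)
((-24823 - 295*(-48)) - 37147)/(-39892 + u) = ((-24823 - 295*(-48)) - 37147)/(-39892 + 84) = ((-24823 - 1*(-14160)) - 37147)/(-39808) = ((-24823 + 14160) - 37147)*(-1/39808) = (-10663 - 37147)*(-1/39808) = -47810*(-1/39808) = 23905/19904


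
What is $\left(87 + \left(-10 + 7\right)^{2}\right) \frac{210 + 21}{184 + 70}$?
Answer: $\frac{11088}{127} \approx 87.307$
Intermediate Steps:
$\left(87 + \left(-10 + 7\right)^{2}\right) \frac{210 + 21}{184 + 70} = \left(87 + \left(-3\right)^{2}\right) \frac{231}{254} = \left(87 + 9\right) 231 \cdot \frac{1}{254} = 96 \cdot \frac{231}{254} = \frac{11088}{127}$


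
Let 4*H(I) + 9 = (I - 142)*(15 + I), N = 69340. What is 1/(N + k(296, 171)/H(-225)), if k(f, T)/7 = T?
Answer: 25687/1781138176 ≈ 1.4422e-5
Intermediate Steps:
k(f, T) = 7*T
H(I) = -9/4 + (-142 + I)*(15 + I)/4 (H(I) = -9/4 + ((I - 142)*(15 + I))/4 = -9/4 + ((-142 + I)*(15 + I))/4 = -9/4 + (-142 + I)*(15 + I)/4)
1/(N + k(296, 171)/H(-225)) = 1/(69340 + (7*171)/(-2139/4 - 127/4*(-225) + (¼)*(-225)²)) = 1/(69340 + 1197/(-2139/4 + 28575/4 + (¼)*50625)) = 1/(69340 + 1197/(-2139/4 + 28575/4 + 50625/4)) = 1/(69340 + 1197/(77061/4)) = 1/(69340 + 1197*(4/77061)) = 1/(69340 + 1596/25687) = 1/(1781138176/25687) = 25687/1781138176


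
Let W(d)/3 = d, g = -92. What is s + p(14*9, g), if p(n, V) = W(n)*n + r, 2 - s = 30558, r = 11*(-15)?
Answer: 16907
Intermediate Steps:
W(d) = 3*d
r = -165
s = -30556 (s = 2 - 1*30558 = 2 - 30558 = -30556)
p(n, V) = -165 + 3*n**2 (p(n, V) = (3*n)*n - 165 = 3*n**2 - 165 = -165 + 3*n**2)
s + p(14*9, g) = -30556 + (-165 + 3*(14*9)**2) = -30556 + (-165 + 3*126**2) = -30556 + (-165 + 3*15876) = -30556 + (-165 + 47628) = -30556 + 47463 = 16907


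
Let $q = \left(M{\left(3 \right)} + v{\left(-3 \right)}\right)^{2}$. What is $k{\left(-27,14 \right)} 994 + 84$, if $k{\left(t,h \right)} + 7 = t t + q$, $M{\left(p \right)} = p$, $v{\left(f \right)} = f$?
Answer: $717752$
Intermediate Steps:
$q = 0$ ($q = \left(3 - 3\right)^{2} = 0^{2} = 0$)
$k{\left(t,h \right)} = -7 + t^{2}$ ($k{\left(t,h \right)} = -7 + \left(t t + 0\right) = -7 + \left(t^{2} + 0\right) = -7 + t^{2}$)
$k{\left(-27,14 \right)} 994 + 84 = \left(-7 + \left(-27\right)^{2}\right) 994 + 84 = \left(-7 + 729\right) 994 + 84 = 722 \cdot 994 + 84 = 717668 + 84 = 717752$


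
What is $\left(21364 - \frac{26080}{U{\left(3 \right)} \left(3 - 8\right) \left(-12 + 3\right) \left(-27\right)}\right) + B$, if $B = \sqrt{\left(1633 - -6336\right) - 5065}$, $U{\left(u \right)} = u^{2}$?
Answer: $\frac{46728284}{2187} + 22 \sqrt{6} \approx 21420.0$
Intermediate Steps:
$B = 22 \sqrt{6}$ ($B = \sqrt{\left(1633 + 6336\right) - 5065} = \sqrt{7969 - 5065} = \sqrt{2904} = 22 \sqrt{6} \approx 53.889$)
$\left(21364 - \frac{26080}{U{\left(3 \right)} \left(3 - 8\right) \left(-12 + 3\right) \left(-27\right)}\right) + B = \left(21364 - \frac{26080}{3^{2} \left(3 - 8\right) \left(-12 + 3\right) \left(-27\right)}\right) + 22 \sqrt{6} = \left(21364 - \frac{26080}{9 \left(\left(-5\right) \left(-9\right)\right) \left(-27\right)}\right) + 22 \sqrt{6} = \left(21364 - \frac{26080}{9 \cdot 45 \left(-27\right)}\right) + 22 \sqrt{6} = \left(21364 - \frac{26080}{405 \left(-27\right)}\right) + 22 \sqrt{6} = \left(21364 - \frac{26080}{-10935}\right) + 22 \sqrt{6} = \left(21364 - - \frac{5216}{2187}\right) + 22 \sqrt{6} = \left(21364 + \frac{5216}{2187}\right) + 22 \sqrt{6} = \frac{46728284}{2187} + 22 \sqrt{6}$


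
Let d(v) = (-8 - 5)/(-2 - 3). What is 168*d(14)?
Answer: 2184/5 ≈ 436.80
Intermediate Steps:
d(v) = 13/5 (d(v) = -13/(-5) = -13*(-1/5) = 13/5)
168*d(14) = 168*(13/5) = 2184/5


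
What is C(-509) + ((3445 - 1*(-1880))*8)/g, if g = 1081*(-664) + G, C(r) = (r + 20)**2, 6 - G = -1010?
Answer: 21424279791/89596 ≈ 2.3912e+5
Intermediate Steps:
G = 1016 (G = 6 - 1*(-1010) = 6 + 1010 = 1016)
C(r) = (20 + r)**2
g = -716768 (g = 1081*(-664) + 1016 = -717784 + 1016 = -716768)
C(-509) + ((3445 - 1*(-1880))*8)/g = (20 - 509)**2 + ((3445 - 1*(-1880))*8)/(-716768) = (-489)**2 + ((3445 + 1880)*8)*(-1/716768) = 239121 + (5325*8)*(-1/716768) = 239121 + 42600*(-1/716768) = 239121 - 5325/89596 = 21424279791/89596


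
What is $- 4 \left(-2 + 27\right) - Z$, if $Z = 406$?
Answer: $-506$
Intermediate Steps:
$- 4 \left(-2 + 27\right) - Z = - 4 \left(-2 + 27\right) - 406 = \left(-4\right) 25 - 406 = -100 - 406 = -506$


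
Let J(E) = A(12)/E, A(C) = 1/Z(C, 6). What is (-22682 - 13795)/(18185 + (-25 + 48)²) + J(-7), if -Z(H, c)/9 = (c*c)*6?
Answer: -82726717/42443352 ≈ -1.9491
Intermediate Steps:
Z(H, c) = -54*c² (Z(H, c) = -9*c*c*6 = -9*c²*6 = -54*c²)
A(C) = -1/1944 (A(C) = 1/(-54*6²) = 1/(-54*36) = 1/(-1944) = -1/1944)
J(E) = -1/(1944*E)
(-22682 - 13795)/(18185 + (-25 + 48)²) + J(-7) = (-22682 - 13795)/(18185 + (-25 + 48)²) - 1/1944/(-7) = -36477/(18185 + 23²) - 1/1944*(-⅐) = -36477/(18185 + 529) + 1/13608 = -36477/18714 + 1/13608 = -36477*1/18714 + 1/13608 = -12159/6238 + 1/13608 = -82726717/42443352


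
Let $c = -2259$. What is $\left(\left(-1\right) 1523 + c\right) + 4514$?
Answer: $732$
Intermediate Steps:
$\left(\left(-1\right) 1523 + c\right) + 4514 = \left(\left(-1\right) 1523 - 2259\right) + 4514 = \left(-1523 - 2259\right) + 4514 = -3782 + 4514 = 732$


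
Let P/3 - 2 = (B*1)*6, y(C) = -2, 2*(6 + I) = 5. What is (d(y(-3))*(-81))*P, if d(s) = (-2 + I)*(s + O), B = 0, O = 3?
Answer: 2673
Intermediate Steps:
I = -7/2 (I = -6 + (1/2)*5 = -6 + 5/2 = -7/2 ≈ -3.5000)
d(s) = -33/2 - 11*s/2 (d(s) = (-2 - 7/2)*(s + 3) = -11*(3 + s)/2 = -33/2 - 11*s/2)
P = 6 (P = 6 + 3*((0*1)*6) = 6 + 3*(0*6) = 6 + 3*0 = 6 + 0 = 6)
(d(y(-3))*(-81))*P = ((-33/2 - 11/2*(-2))*(-81))*6 = ((-33/2 + 11)*(-81))*6 = -11/2*(-81)*6 = (891/2)*6 = 2673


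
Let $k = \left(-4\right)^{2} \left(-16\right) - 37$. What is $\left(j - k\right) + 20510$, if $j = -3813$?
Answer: $16990$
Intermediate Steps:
$k = -293$ ($k = 16 \left(-16\right) - 37 = -256 - 37 = -293$)
$\left(j - k\right) + 20510 = \left(-3813 - -293\right) + 20510 = \left(-3813 + 293\right) + 20510 = -3520 + 20510 = 16990$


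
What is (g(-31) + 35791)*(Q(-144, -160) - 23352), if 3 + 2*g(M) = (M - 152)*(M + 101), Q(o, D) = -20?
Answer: -686774534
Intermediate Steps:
g(M) = -3/2 + (-152 + M)*(101 + M)/2 (g(M) = -3/2 + ((M - 152)*(M + 101))/2 = -3/2 + ((-152 + M)*(101 + M))/2 = -3/2 + (-152 + M)*(101 + M)/2)
(g(-31) + 35791)*(Q(-144, -160) - 23352) = ((-15355/2 + (½)*(-31)² - 51/2*(-31)) + 35791)*(-20 - 23352) = ((-15355/2 + (½)*961 + 1581/2) + 35791)*(-23372) = ((-15355/2 + 961/2 + 1581/2) + 35791)*(-23372) = (-12813/2 + 35791)*(-23372) = (58769/2)*(-23372) = -686774534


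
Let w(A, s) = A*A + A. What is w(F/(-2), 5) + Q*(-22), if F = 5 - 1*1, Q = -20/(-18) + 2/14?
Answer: -1612/63 ≈ -25.587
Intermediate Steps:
Q = 79/63 (Q = -20*(-1/18) + 2*(1/14) = 10/9 + 1/7 = 79/63 ≈ 1.2540)
F = 4 (F = 5 - 1 = 4)
w(A, s) = A + A**2 (w(A, s) = A**2 + A = A + A**2)
w(F/(-2), 5) + Q*(-22) = (4/(-2))*(1 + 4/(-2)) + (79/63)*(-22) = (4*(-1/2))*(1 + 4*(-1/2)) - 1738/63 = -2*(1 - 2) - 1738/63 = -2*(-1) - 1738/63 = 2 - 1738/63 = -1612/63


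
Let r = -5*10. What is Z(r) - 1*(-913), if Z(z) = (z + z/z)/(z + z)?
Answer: 91349/100 ≈ 913.49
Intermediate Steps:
r = -50
Z(z) = (1 + z)/(2*z) (Z(z) = (z + 1)/((2*z)) = (1 + z)*(1/(2*z)) = (1 + z)/(2*z))
Z(r) - 1*(-913) = (1/2)*(1 - 50)/(-50) - 1*(-913) = (1/2)*(-1/50)*(-49) + 913 = 49/100 + 913 = 91349/100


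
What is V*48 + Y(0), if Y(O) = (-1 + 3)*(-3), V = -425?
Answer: -20406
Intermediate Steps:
Y(O) = -6 (Y(O) = 2*(-3) = -6)
V*48 + Y(0) = -425*48 - 6 = -20400 - 6 = -20406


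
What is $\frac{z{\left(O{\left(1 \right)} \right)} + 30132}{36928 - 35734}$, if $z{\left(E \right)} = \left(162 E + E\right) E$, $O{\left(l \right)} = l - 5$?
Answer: $\frac{16370}{597} \approx 27.42$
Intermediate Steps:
$O{\left(l \right)} = -5 + l$ ($O{\left(l \right)} = l - 5 = -5 + l$)
$z{\left(E \right)} = 163 E^{2}$ ($z{\left(E \right)} = 163 E E = 163 E^{2}$)
$\frac{z{\left(O{\left(1 \right)} \right)} + 30132}{36928 - 35734} = \frac{163 \left(-5 + 1\right)^{2} + 30132}{36928 - 35734} = \frac{163 \left(-4\right)^{2} + 30132}{1194} = \left(163 \cdot 16 + 30132\right) \frac{1}{1194} = \left(2608 + 30132\right) \frac{1}{1194} = 32740 \cdot \frac{1}{1194} = \frac{16370}{597}$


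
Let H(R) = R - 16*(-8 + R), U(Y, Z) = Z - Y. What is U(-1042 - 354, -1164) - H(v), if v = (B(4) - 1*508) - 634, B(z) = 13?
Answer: -16831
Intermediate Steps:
v = -1129 (v = (13 - 1*508) - 634 = (13 - 508) - 634 = -495 - 634 = -1129)
H(R) = 128 - 15*R (H(R) = R + (128 - 16*R) = 128 - 15*R)
U(-1042 - 354, -1164) - H(v) = (-1164 - (-1042 - 354)) - (128 - 15*(-1129)) = (-1164 - 1*(-1396)) - (128 + 16935) = (-1164 + 1396) - 1*17063 = 232 - 17063 = -16831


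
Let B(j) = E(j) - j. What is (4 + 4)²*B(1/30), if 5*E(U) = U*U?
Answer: -2384/1125 ≈ -2.1191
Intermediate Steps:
E(U) = U²/5 (E(U) = (U*U)/5 = U²/5)
B(j) = -j + j²/5 (B(j) = j²/5 - j = -j + j²/5)
(4 + 4)²*B(1/30) = (4 + 4)²*((⅕)*(-5 + 1/30)/30) = 8²*((⅕)*(1/30)*(-5 + 1/30)) = 64*((⅕)*(1/30)*(-149/30)) = 64*(-149/4500) = -2384/1125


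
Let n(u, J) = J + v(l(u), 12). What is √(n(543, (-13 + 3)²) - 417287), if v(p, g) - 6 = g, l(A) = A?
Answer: I*√417169 ≈ 645.89*I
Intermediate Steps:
v(p, g) = 6 + g
n(u, J) = 18 + J (n(u, J) = J + (6 + 12) = J + 18 = 18 + J)
√(n(543, (-13 + 3)²) - 417287) = √((18 + (-13 + 3)²) - 417287) = √((18 + (-10)²) - 417287) = √((18 + 100) - 417287) = √(118 - 417287) = √(-417169) = I*√417169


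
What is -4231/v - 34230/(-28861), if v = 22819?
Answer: 260777/260617 ≈ 1.0006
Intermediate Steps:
-4231/v - 34230/(-28861) = -4231/22819 - 34230/(-28861) = -4231*1/22819 - 34230*(-1/28861) = -4231/22819 + 4890/4123 = 260777/260617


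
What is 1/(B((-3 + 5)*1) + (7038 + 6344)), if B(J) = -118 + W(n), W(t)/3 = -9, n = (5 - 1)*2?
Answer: 1/13237 ≈ 7.5546e-5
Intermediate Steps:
n = 8 (n = 4*2 = 8)
W(t) = -27 (W(t) = 3*(-9) = -27)
B(J) = -145 (B(J) = -118 - 27 = -145)
1/(B((-3 + 5)*1) + (7038 + 6344)) = 1/(-145 + (7038 + 6344)) = 1/(-145 + 13382) = 1/13237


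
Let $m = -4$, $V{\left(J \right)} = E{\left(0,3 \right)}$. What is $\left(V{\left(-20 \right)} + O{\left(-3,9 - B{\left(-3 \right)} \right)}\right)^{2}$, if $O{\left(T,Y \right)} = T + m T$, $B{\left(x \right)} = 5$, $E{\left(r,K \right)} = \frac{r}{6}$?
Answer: $81$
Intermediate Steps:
$E{\left(r,K \right)} = \frac{r}{6}$ ($E{\left(r,K \right)} = r \frac{1}{6} = \frac{r}{6}$)
$V{\left(J \right)} = 0$ ($V{\left(J \right)} = \frac{1}{6} \cdot 0 = 0$)
$O{\left(T,Y \right)} = - 3 T$ ($O{\left(T,Y \right)} = T - 4 T = - 3 T$)
$\left(V{\left(-20 \right)} + O{\left(-3,9 - B{\left(-3 \right)} \right)}\right)^{2} = \left(0 - -9\right)^{2} = \left(0 + 9\right)^{2} = 9^{2} = 81$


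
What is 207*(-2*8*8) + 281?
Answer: -26215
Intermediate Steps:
207*(-2*8*8) + 281 = 207*(-16*8) + 281 = 207*(-128) + 281 = -26496 + 281 = -26215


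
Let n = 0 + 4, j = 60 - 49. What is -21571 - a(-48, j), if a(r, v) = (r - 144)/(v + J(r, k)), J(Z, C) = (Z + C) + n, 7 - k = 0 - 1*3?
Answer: -496325/23 ≈ -21579.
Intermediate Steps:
j = 11
n = 4
k = 10 (k = 7 - (0 - 1*3) = 7 - (0 - 3) = 7 - 1*(-3) = 7 + 3 = 10)
J(Z, C) = 4 + C + Z (J(Z, C) = (Z + C) + 4 = (C + Z) + 4 = 4 + C + Z)
a(r, v) = (-144 + r)/(14 + r + v) (a(r, v) = (r - 144)/(v + (4 + 10 + r)) = (-144 + r)/(v + (14 + r)) = (-144 + r)/(14 + r + v))
-21571 - a(-48, j) = -21571 - (-144 - 48)/(14 - 48 + 11) = -21571 - (-192)/(-23) = -21571 - (-1)*(-192)/23 = -21571 - 1*192/23 = -21571 - 192/23 = -496325/23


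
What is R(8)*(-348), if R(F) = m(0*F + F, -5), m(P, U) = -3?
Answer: 1044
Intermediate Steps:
R(F) = -3
R(8)*(-348) = -3*(-348) = 1044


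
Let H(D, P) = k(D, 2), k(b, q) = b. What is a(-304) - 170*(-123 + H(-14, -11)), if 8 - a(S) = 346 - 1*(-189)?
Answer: 22763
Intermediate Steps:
H(D, P) = D
a(S) = -527 (a(S) = 8 - (346 - 1*(-189)) = 8 - (346 + 189) = 8 - 1*535 = 8 - 535 = -527)
a(-304) - 170*(-123 + H(-14, -11)) = -527 - 170*(-123 - 14) = -527 - 170*(-137) = -527 - 1*(-23290) = -527 + 23290 = 22763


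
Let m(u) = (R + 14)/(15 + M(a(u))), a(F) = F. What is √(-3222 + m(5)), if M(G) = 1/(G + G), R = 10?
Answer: I*√73428582/151 ≈ 56.749*I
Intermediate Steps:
M(G) = 1/(2*G)
m(u) = 24/(15 + 1/(2*u)) (m(u) = (10 + 14)/(15 + 1/(2*u)) = 24/(15 + 1/(2*u)))
√(-3222 + m(5)) = √(-3222 + 48*5/(1 + 30*5)) = √(-3222 + 48*5/(1 + 150)) = √(-3222 + 48*5/151) = √(-3222 + 48*5*(1/151)) = √(-3222 + 240/151) = √(-486282/151) = I*√73428582/151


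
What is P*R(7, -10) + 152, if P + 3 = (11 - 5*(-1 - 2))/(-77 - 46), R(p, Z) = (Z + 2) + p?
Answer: 19091/123 ≈ 155.21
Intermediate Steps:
R(p, Z) = 2 + Z + p (R(p, Z) = (2 + Z) + p = 2 + Z + p)
P = -395/123 (P = -3 + (11 - 5*(-1 - 2))/(-77 - 46) = -3 + (11 - 5*(-3))/(-123) = -3 + (11 + 15)*(-1/123) = -3 + 26*(-1/123) = -3 - 26/123 = -395/123 ≈ -3.2114)
P*R(7, -10) + 152 = -395*(2 - 10 + 7)/123 + 152 = -395/123*(-1) + 152 = 395/123 + 152 = 19091/123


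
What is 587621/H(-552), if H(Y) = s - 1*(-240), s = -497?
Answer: -587621/257 ≈ -2286.5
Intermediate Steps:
H(Y) = -257 (H(Y) = -497 - 1*(-240) = -497 + 240 = -257)
587621/H(-552) = 587621/(-257) = 587621*(-1/257) = -587621/257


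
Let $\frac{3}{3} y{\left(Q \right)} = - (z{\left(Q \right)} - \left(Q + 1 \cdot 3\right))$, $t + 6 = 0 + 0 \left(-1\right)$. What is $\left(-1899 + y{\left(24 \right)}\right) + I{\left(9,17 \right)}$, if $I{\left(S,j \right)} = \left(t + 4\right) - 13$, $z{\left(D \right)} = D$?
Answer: $-1911$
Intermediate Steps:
$t = -6$ ($t = -6 + \left(0 + 0 \left(-1\right)\right) = -6 + \left(0 + 0\right) = -6 + 0 = -6$)
$y{\left(Q \right)} = 3$ ($y{\left(Q \right)} = - (Q - \left(Q + 1 \cdot 3\right)) = - (Q - \left(Q + 3\right)) = - (Q - \left(3 + Q\right)) = \left(-1\right) \left(-3\right) = 3$)
$I{\left(S,j \right)} = -15$ ($I{\left(S,j \right)} = \left(-6 + 4\right) - 13 = -2 - 13 = -15$)
$\left(-1899 + y{\left(24 \right)}\right) + I{\left(9,17 \right)} = \left(-1899 + 3\right) - 15 = -1896 - 15 = -1911$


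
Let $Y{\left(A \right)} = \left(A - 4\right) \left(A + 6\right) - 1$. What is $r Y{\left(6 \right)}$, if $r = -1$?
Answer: $-23$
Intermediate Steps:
$Y{\left(A \right)} = -1 + \left(-4 + A\right) \left(6 + A\right)$ ($Y{\left(A \right)} = \left(-4 + A\right) \left(6 + A\right) - 1 = -1 + \left(-4 + A\right) \left(6 + A\right)$)
$r Y{\left(6 \right)} = - (-25 + 6^{2} + 2 \cdot 6) = - (-25 + 36 + 12) = \left(-1\right) 23 = -23$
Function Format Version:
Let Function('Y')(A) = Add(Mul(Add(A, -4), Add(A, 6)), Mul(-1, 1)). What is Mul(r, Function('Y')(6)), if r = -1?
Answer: -23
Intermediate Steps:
Function('Y')(A) = Add(-1, Mul(Add(-4, A), Add(6, A))) (Function('Y')(A) = Add(Mul(Add(-4, A), Add(6, A)), -1) = Add(-1, Mul(Add(-4, A), Add(6, A))))
Mul(r, Function('Y')(6)) = Mul(-1, Add(-25, Pow(6, 2), Mul(2, 6))) = Mul(-1, Add(-25, 36, 12)) = Mul(-1, 23) = -23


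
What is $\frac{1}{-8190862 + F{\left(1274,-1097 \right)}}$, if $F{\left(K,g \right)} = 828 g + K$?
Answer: $- \frac{1}{9097904} \approx -1.0992 \cdot 10^{-7}$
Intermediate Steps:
$F{\left(K,g \right)} = K + 828 g$
$\frac{1}{-8190862 + F{\left(1274,-1097 \right)}} = \frac{1}{-8190862 + \left(1274 + 828 \left(-1097\right)\right)} = \frac{1}{-8190862 + \left(1274 - 908316\right)} = \frac{1}{-8190862 - 907042} = \frac{1}{-9097904} = - \frac{1}{9097904}$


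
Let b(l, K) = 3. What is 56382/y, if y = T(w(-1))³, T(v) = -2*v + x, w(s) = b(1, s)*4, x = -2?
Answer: -28191/8788 ≈ -3.2079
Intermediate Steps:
w(s) = 12 (w(s) = 3*4 = 12)
T(v) = -2 - 2*v (T(v) = -2*v - 2 = -2 - 2*v)
y = -17576 (y = (-2 - 2*12)³ = (-2 - 24)³ = (-26)³ = -17576)
56382/y = 56382/(-17576) = 56382*(-1/17576) = -28191/8788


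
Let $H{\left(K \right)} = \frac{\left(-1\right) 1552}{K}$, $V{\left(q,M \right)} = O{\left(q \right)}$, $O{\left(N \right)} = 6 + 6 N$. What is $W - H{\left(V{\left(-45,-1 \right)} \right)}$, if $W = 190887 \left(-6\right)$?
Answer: $- \frac{37795820}{33} \approx -1.1453 \cdot 10^{6}$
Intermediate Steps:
$V{\left(q,M \right)} = 6 + 6 q$
$W = -1145322$
$H{\left(K \right)} = - \frac{1552}{K}$
$W - H{\left(V{\left(-45,-1 \right)} \right)} = -1145322 - - \frac{1552}{6 + 6 \left(-45\right)} = -1145322 - - \frac{1552}{6 - 270} = -1145322 - - \frac{1552}{-264} = -1145322 - \left(-1552\right) \left(- \frac{1}{264}\right) = -1145322 - \frac{194}{33} = - \frac{37795820}{33}$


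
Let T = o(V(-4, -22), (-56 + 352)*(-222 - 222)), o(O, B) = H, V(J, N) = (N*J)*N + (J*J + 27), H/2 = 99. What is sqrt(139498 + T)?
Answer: 4*sqrt(8731) ≈ 373.76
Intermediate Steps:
H = 198 (H = 2*99 = 198)
V(J, N) = 27 + J**2 + J*N**2 (V(J, N) = (J*N)*N + (J**2 + 27) = J*N**2 + (27 + J**2) = 27 + J**2 + J*N**2)
o(O, B) = 198
T = 198
sqrt(139498 + T) = sqrt(139498 + 198) = sqrt(139696) = 4*sqrt(8731)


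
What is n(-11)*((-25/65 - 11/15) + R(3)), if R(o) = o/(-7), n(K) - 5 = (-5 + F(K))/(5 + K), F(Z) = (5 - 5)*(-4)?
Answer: -2111/234 ≈ -9.0214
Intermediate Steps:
F(Z) = 0 (F(Z) = 0*(-4) = 0)
n(K) = 5 - 5/(5 + K) (n(K) = 5 + (-5 + 0)/(5 + K) = 5 - 5/(5 + K))
R(o) = -o/7 (R(o) = o*(-⅐) = -o/7)
n(-11)*((-25/65 - 11/15) + R(3)) = (5*(4 - 11)/(5 - 11))*((-25/65 - 11/15) - ⅐*3) = (5*(-7)/(-6))*((-25*1/65 - 11*1/15) - 3/7) = (5*(-⅙)*(-7))*((-5/13 - 11/15) - 3/7) = 35*(-218/195 - 3/7)/6 = (35/6)*(-2111/1365) = -2111/234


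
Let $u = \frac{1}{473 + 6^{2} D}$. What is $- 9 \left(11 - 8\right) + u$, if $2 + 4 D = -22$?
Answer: $- \frac{6938}{257} \approx -26.996$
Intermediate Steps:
$D = -6$ ($D = - \frac{1}{2} + \frac{1}{4} \left(-22\right) = - \frac{1}{2} - \frac{11}{2} = -6$)
$u = \frac{1}{257}$ ($u = \frac{1}{473 + 6^{2} \left(-6\right)} = \frac{1}{473 + 36 \left(-6\right)} = \frac{1}{473 - 216} = \frac{1}{257} \approx 0.0038911$)
$- 9 \left(11 - 8\right) + u = - 9 \left(11 - 8\right) + \frac{1}{257} = \left(-9\right) 3 + \frac{1}{257} = -27 + \frac{1}{257} = - \frac{6938}{257}$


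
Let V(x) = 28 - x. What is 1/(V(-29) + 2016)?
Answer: 1/2073 ≈ 0.00048239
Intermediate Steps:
1/(V(-29) + 2016) = 1/((28 - 1*(-29)) + 2016) = 1/((28 + 29) + 2016) = 1/(57 + 2016) = 1/2073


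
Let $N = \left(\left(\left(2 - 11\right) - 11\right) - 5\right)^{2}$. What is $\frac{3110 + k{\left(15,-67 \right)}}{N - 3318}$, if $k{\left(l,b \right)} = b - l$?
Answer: $- \frac{3028}{2693} \approx -1.1244$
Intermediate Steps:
$N = 625$ ($N = \left(\left(-9 - 11\right) - 5\right)^{2} = \left(-20 - 5\right)^{2} = \left(-25\right)^{2} = 625$)
$\frac{3110 + k{\left(15,-67 \right)}}{N - 3318} = \frac{3110 - 82}{625 - 3318} = \frac{3110 - 82}{-2693} = \left(3110 - 82\right) \left(- \frac{1}{2693}\right) = 3028 \left(- \frac{1}{2693}\right) = - \frac{3028}{2693}$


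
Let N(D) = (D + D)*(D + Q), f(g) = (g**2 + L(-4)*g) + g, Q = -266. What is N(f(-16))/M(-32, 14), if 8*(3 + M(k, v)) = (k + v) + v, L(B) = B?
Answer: -46208/7 ≈ -6601.1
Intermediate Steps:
f(g) = g**2 - 3*g (f(g) = (g**2 - 4*g) + g = g**2 - 3*g)
N(D) = 2*D*(-266 + D) (N(D) = (D + D)*(D - 266) = (2*D)*(-266 + D) = 2*D*(-266 + D))
M(k, v) = -3 + v/4 + k/8 (M(k, v) = -3 + ((k + v) + v)/8 = -3 + (k + 2*v)/8 = -3 + (v/4 + k/8) = -3 + v/4 + k/8)
N(f(-16))/M(-32, 14) = (2*(-16*(-3 - 16))*(-266 - 16*(-3 - 16)))/(-3 + (1/4)*14 + (1/8)*(-32)) = (2*(-16*(-19))*(-266 - 16*(-19)))/(-3 + 7/2 - 4) = (2*304*(-266 + 304))/(-7/2) = (2*304*38)*(-2/7) = 23104*(-2/7) = -46208/7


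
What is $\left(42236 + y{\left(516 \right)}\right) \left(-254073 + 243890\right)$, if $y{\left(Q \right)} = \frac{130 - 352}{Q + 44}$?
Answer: $- \frac{120423842327}{280} \approx -4.3009 \cdot 10^{8}$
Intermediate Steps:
$y{\left(Q \right)} = - \frac{222}{44 + Q}$
$\left(42236 + y{\left(516 \right)}\right) \left(-254073 + 243890\right) = \left(42236 - \frac{222}{44 + 516}\right) \left(-254073 + 243890\right) = \left(42236 - \frac{222}{560}\right) \left(-10183\right) = \left(42236 - \frac{111}{280}\right) \left(-10183\right) = \frac{11825969}{280} \left(-10183\right) = - \frac{120423842327}{280}$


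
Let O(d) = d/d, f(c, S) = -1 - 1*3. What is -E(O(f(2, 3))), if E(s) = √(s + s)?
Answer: -√2 ≈ -1.4142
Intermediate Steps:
f(c, S) = -4 (f(c, S) = -1 - 3 = -4)
O(d) = 1
E(s) = √2*√s (E(s) = √(2*s) = √2*√s)
-E(O(f(2, 3))) = -√2*√1 = -√2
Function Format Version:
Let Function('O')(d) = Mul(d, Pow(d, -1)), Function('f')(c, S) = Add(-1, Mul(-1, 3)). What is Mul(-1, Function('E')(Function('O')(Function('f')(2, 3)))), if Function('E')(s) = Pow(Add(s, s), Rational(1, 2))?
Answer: Mul(-1, Pow(2, Rational(1, 2))) ≈ -1.4142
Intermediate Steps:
Function('f')(c, S) = -4 (Function('f')(c, S) = Add(-1, -3) = -4)
Function('O')(d) = 1
Function('E')(s) = Mul(Pow(2, Rational(1, 2)), Pow(s, Rational(1, 2))) (Function('E')(s) = Pow(Mul(2, s), Rational(1, 2)) = Mul(Pow(2, Rational(1, 2)), Pow(s, Rational(1, 2))))
Mul(-1, Function('E')(Function('O')(Function('f')(2, 3)))) = Mul(-1, Mul(Pow(2, Rational(1, 2)), Pow(1, Rational(1, 2)))) = Mul(-1, Mul(Pow(2, Rational(1, 2)), 1)) = Mul(-1, Pow(2, Rational(1, 2)))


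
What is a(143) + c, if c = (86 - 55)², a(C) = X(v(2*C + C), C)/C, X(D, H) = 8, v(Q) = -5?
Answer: 137431/143 ≈ 961.06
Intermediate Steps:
a(C) = 8/C
c = 961 (c = 31² = 961)
a(143) + c = 8/143 + 961 = 137431/143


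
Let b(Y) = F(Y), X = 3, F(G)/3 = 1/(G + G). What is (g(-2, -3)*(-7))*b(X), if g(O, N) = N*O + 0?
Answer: -21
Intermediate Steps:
g(O, N) = N*O
F(G) = 3/(2*G) (F(G) = 3/(G + G) = 3/((2*G)) = 3*(1/(2*G)) = 3/(2*G))
b(Y) = 3/(2*Y)
(g(-2, -3)*(-7))*b(X) = (-3*(-2)*(-7))*((3/2)/3) = (6*(-7))*((3/2)*(1/3)) = -42*1/2 = -21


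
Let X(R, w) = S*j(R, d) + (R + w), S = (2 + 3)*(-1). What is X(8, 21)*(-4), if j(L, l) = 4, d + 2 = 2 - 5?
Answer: -36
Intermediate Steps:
d = -5 (d = -2 + (2 - 5) = -2 - 3 = -5)
S = -5 (S = 5*(-1) = -5)
X(R, w) = -20 + R + w (X(R, w) = -5*4 + (R + w) = -20 + (R + w) = -20 + R + w)
X(8, 21)*(-4) = (-20 + 8 + 21)*(-4) = 9*(-4) = -36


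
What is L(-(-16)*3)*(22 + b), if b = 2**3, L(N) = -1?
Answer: -30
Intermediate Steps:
b = 8
L(-(-16)*3)*(22 + b) = -(22 + 8) = -1*30 = -30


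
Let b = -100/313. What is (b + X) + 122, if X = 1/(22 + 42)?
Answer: 2437817/20032 ≈ 121.70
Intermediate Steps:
X = 1/64 ≈ 0.015625
b = -100/313 (b = -100*1/313 = -100/313 ≈ -0.31949)
(b + X) + 122 = (-100/313 + 1/64) + 122 = -6087/20032 + 122 = 2437817/20032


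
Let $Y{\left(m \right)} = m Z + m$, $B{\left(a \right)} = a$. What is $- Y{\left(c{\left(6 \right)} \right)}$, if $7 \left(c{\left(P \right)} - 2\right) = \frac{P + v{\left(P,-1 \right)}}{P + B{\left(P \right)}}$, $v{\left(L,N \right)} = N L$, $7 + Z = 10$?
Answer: $-8$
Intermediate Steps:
$Z = 3$ ($Z = -7 + 10 = 3$)
$v{\left(L,N \right)} = L N$
$c{\left(P \right)} = 2$ ($c{\left(P \right)} = 2 + \frac{\left(P + P \left(-1\right)\right) \frac{1}{P + P}}{7} = 2 + \frac{\left(P - P\right) \frac{1}{2 P}}{7} = 2 + \frac{0 \frac{1}{2 P}}{7} = 2 + \frac{1}{7} \cdot 0 = 2 + 0 = 2$)
$Y{\left(m \right)} = 4 m$ ($Y{\left(m \right)} = m 3 + m = 3 m + m = 4 m$)
$- Y{\left(c{\left(6 \right)} \right)} = - 4 \cdot 2 = \left(-1\right) 8 = -8$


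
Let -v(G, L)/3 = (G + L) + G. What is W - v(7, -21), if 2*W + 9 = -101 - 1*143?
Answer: -295/2 ≈ -147.50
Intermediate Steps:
v(G, L) = -6*G - 3*L (v(G, L) = -3*((G + L) + G) = -3*(L + 2*G) = -6*G - 3*L)
W = -253/2 (W = -9/2 + (-101 - 1*143)/2 = -9/2 + (-101 - 143)/2 = -9/2 + (½)*(-244) = -9/2 - 122 = -253/2 ≈ -126.50)
W - v(7, -21) = -253/2 - (-6*7 - 3*(-21)) = -253/2 - (-42 + 63) = -253/2 - 1*21 = -253/2 - 21 = -295/2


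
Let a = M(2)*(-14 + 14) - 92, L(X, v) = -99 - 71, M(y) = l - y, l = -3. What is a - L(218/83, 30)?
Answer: 78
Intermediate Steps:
M(y) = -3 - y
L(X, v) = -170
a = -92 (a = (-3 - 1*2)*(-14 + 14) - 92 = (-3 - 2)*0 - 92 = -5*0 - 92 = 0 - 92 = -92)
a - L(218/83, 30) = -92 - 1*(-170) = -92 + 170 = 78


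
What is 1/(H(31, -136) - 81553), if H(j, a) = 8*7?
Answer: -1/81497 ≈ -1.2270e-5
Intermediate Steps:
H(j, a) = 56
1/(H(31, -136) - 81553) = 1/(56 - 81553) = 1/(-81497) = -1/81497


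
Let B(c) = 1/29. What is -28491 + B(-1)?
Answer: -826238/29 ≈ -28491.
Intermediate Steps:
B(c) = 1/29
-28491 + B(-1) = -28491 + 1/29 = -826238/29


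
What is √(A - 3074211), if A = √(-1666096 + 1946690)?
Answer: √(-3074211 + √280594) ≈ 1753.2*I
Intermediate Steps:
A = √280594 ≈ 529.71
√(A - 3074211) = √(√280594 - 3074211) = √(-3074211 + √280594)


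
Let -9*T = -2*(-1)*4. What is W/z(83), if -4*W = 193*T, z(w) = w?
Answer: 386/747 ≈ 0.51673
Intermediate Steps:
T = -8/9 (T = -(-2*(-1))*4/9 = -2*4/9 = -1/9*8 = -8/9 ≈ -0.88889)
W = 386/9 (W = -193*(-8)/(4*9) = -1/4*(-1544/9) = 386/9 ≈ 42.889)
W/z(83) = (386/9)/83 = (386/9)*(1/83) = 386/747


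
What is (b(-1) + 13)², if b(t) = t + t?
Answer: 121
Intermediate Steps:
b(t) = 2*t
(b(-1) + 13)² = (2*(-1) + 13)² = (-2 + 13)² = 11² = 121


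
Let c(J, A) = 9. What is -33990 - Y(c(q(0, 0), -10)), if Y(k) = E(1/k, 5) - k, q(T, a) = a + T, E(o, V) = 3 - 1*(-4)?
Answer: -33988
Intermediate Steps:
E(o, V) = 7 (E(o, V) = 3 + 4 = 7)
q(T, a) = T + a
Y(k) = 7 - k
-33990 - Y(c(q(0, 0), -10)) = -33990 - (7 - 1*9) = -33990 - (7 - 9) = -33990 - 1*(-2) = -33990 + 2 = -33988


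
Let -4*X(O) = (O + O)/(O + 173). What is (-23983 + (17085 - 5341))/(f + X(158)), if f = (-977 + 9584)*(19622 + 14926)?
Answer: -4051109/98424384437 ≈ -4.1160e-5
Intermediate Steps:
f = 297354636 (f = 8607*34548 = 297354636)
X(O) = -O/(2*(173 + O)) (X(O) = -(O + O)/(4*(O + 173)) = -2*O/(4*(173 + O)) = -O/(2*(173 + O)))
(-23983 + (17085 - 5341))/(f + X(158)) = (-23983 + (17085 - 5341))/(297354636 - 1*158/(346 + 2*158)) = (-23983 + 11744)/(297354636 - 1*158/(346 + 316)) = -12239/(297354636 - 1*158/662) = -12239/(297354636 - 1*158*1/662) = -12239/(297354636 - 79/331) = -12239/98424384437/331 = -12239*331/98424384437 = -4051109/98424384437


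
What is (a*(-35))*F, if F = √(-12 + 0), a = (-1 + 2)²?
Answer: -70*I*√3 ≈ -121.24*I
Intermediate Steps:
a = 1 (a = 1² = 1)
F = 2*I*√3 (F = √(-12) = 2*I*√3 ≈ 3.4641*I)
(a*(-35))*F = (1*(-35))*(2*I*√3) = -70*I*√3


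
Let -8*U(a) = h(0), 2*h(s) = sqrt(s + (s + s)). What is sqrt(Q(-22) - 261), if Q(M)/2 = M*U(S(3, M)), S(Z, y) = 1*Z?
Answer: 3*I*sqrt(29) ≈ 16.155*I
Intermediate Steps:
S(Z, y) = Z
h(s) = sqrt(3)*sqrt(s)/2 (h(s) = sqrt(s + (s + s))/2 = sqrt(s + 2*s)/2 = sqrt(3*s)/2 = (sqrt(3)*sqrt(s))/2 = sqrt(3)*sqrt(s)/2)
U(a) = 0 (U(a) = -sqrt(3)*sqrt(0)/16 = -sqrt(3)*0/16 = -1/8*0 = 0)
Q(M) = 0 (Q(M) = 2*(M*0) = 2*0 = 0)
sqrt(Q(-22) - 261) = sqrt(0 - 261) = sqrt(-261) = 3*I*sqrt(29)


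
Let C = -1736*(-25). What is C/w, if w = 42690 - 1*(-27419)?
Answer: 43400/70109 ≈ 0.61904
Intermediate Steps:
w = 70109 (w = 42690 + 27419 = 70109)
C = 43400 (C = -1*(-43400) = 43400)
C/w = 43400/70109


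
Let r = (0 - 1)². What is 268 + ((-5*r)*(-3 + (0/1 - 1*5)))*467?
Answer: 18948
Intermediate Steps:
r = 1 (r = (-1)² = 1)
268 + ((-5*r)*(-3 + (0/1 - 1*5)))*467 = 268 + ((-5*1)*(-3 + (0/1 - 1*5)))*467 = 268 - 5*(-3 + (0*1 - 5))*467 = 268 - 5*(-3 + (0 - 5))*467 = 268 - 5*(-3 - 5)*467 = 268 - 5*(-8)*467 = 268 + 40*467 = 268 + 18680 = 18948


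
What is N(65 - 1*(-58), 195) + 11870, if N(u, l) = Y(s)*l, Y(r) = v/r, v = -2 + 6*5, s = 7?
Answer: 12650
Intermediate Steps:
v = 28 (v = -2 + 30 = 28)
Y(r) = 28/r
N(u, l) = 4*l (N(u, l) = (28/7)*l = (28*(⅐))*l = 4*l)
N(65 - 1*(-58), 195) + 11870 = 4*195 + 11870 = 780 + 11870 = 12650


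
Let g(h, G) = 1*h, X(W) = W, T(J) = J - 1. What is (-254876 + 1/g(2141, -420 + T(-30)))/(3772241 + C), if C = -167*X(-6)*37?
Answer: -109137903/1631148683 ≈ -0.066909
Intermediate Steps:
T(J) = -1 + J
g(h, G) = h
C = 37074 (C = -167*(-6)*37 = 1002*37 = 37074)
(-254876 + 1/g(2141, -420 + T(-30)))/(3772241 + C) = (-254876 + 1/2141)/(3772241 + 37074) = (-254876 + 1/2141)/3809315 = -545689515/2141*1/3809315 = -109137903/1631148683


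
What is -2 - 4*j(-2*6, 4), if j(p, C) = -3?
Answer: 10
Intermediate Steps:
-2 - 4*j(-2*6, 4) = -2 - 4*(-3) = -2 + 12 = 10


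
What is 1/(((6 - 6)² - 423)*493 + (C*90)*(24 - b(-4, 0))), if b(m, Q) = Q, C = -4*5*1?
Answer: -1/251739 ≈ -3.9724e-6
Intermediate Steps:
C = -20 (C = -20*1 = -20)
1/(((6 - 6)² - 423)*493 + (C*90)*(24 - b(-4, 0))) = 1/(((6 - 6)² - 423)*493 + (-20*90)*(24 - 1*0)) = 1/((0² - 423)*493 - 1800*(24 + 0)) = 1/((0 - 423)*493 - 1800*24) = 1/(-423*493 - 43200) = 1/(-208539 - 43200) = 1/(-251739) = -1/251739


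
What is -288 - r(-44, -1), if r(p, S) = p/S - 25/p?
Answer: -14633/44 ≈ -332.57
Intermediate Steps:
r(p, S) = -25/p + p/S
-288 - r(-44, -1) = -288 - (-25/(-44) - 44/(-1)) = -288 - (-25*(-1/44) - 44*(-1)) = -288 - (25/44 + 44) = -288 - 1*1961/44 = -288 - 1961/44 = -14633/44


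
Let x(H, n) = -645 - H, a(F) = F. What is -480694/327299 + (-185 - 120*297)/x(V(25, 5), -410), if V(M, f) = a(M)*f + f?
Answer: 454117953/10146269 ≈ 44.757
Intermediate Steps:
V(M, f) = f + M*f (V(M, f) = M*f + f = f + M*f)
-480694/327299 + (-185 - 120*297)/x(V(25, 5), -410) = -480694/327299 + (-185 - 120*297)/(-645 - 5*(1 + 25)) = -480694*1/327299 + (-185 - 35640)/(-645 - 5*26) = -480694/327299 - 35825/(-645 - 1*130) = -480694/327299 - 35825/(-645 - 130) = -480694/327299 - 35825/(-775) = -480694/327299 - 35825*(-1/775) = -480694/327299 + 1433/31 = 454117953/10146269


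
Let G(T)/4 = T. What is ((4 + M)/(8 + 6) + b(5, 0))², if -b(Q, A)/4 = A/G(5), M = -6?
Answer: 1/49 ≈ 0.020408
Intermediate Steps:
G(T) = 4*T
b(Q, A) = -A/5 (b(Q, A) = -4*A/(4*5) = -4*A/20 = -A/5)
((4 + M)/(8 + 6) + b(5, 0))² = ((4 - 6)/(8 + 6) - ⅕*0)² = (-2/14 + 0)² = (-2*1/14 + 0)² = (-⅐ + 0)² = (-⅐)² = 1/49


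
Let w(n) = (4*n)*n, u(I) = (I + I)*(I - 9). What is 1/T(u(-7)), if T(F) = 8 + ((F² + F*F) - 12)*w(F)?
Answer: 1/20138639368 ≈ 4.9656e-11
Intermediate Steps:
u(I) = 2*I*(-9 + I) (u(I) = (2*I)*(-9 + I) = 2*I*(-9 + I))
w(n) = 4*n²
T(F) = 8 + 4*F²*(-12 + 2*F²) (T(F) = 8 + ((F² + F*F) - 12)*(4*F²) = 8 + ((F² + F²) - 12)*(4*F²) = 8 + (2*F² - 12)*(4*F²) = 8 + (-12 + 2*F²)*(4*F²) = 8 + 4*F²*(-12 + 2*F²))
1/T(u(-7)) = 1/(8 - 48*196*(-9 - 7)² + 8*(2*(-7)*(-9 - 7))⁴) = 1/(8 - 48*(2*(-7)*(-16))² + 8*(2*(-7)*(-16))⁴) = 1/(8 - 48*224² + 8*224⁴) = 1/(8 - 48*50176 + 8*2517630976) = 1/(8 - 2408448 + 20141047808) = 1/20138639368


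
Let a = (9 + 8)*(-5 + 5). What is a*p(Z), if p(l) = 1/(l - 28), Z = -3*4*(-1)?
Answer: 0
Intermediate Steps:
Z = 12 (Z = -12*(-1) = 12)
p(l) = 1/(-28 + l)
a = 0 (a = 17*0 = 0)
a*p(Z) = 0/(-28 + 12) = 0/(-16) = 0*(-1/16) = 0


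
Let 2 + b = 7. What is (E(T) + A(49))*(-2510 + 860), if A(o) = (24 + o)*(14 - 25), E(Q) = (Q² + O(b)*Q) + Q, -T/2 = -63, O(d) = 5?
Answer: -26117850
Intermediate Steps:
b = 5 (b = -2 + 7 = 5)
T = 126 (T = -2*(-63) = 126)
E(Q) = Q² + 6*Q (E(Q) = (Q² + 5*Q) + Q = Q² + 6*Q)
A(o) = -264 - 11*o (A(o) = (24 + o)*(-11) = -264 - 11*o)
(E(T) + A(49))*(-2510 + 860) = (126*(6 + 126) + (-264 - 11*49))*(-2510 + 860) = (126*132 + (-264 - 539))*(-1650) = (16632 - 803)*(-1650) = 15829*(-1650) = -26117850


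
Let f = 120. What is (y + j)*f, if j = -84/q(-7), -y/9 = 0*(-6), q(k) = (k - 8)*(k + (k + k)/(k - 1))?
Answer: -128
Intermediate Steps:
q(k) = (-8 + k)*(k + 2*k/(-1 + k)) (q(k) = (-8 + k)*(k + (2*k)/(-1 + k)) = (-8 + k)*(k + 2*k/(-1 + k)))
y = 0 (y = -0*(-6) = -9*0 = 0)
j = -16/15 (j = -84*(-(-1 - 7)/(7*(-8 + (-7)² - 7*(-7)))) = -84*8/(7*(-8 + 49 + 49)) = -84/((-7*(-⅛)*90)) = -84/315/4 = -84*4/315 = -16/15 ≈ -1.0667)
(y + j)*f = (0 - 16/15)*120 = -16/15*120 = -128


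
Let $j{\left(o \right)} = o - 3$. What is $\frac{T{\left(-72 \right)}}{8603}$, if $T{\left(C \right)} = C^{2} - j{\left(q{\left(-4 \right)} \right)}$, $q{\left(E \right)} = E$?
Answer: $\frac{5191}{8603} \approx 0.60339$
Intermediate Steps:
$j{\left(o \right)} = -3 + o$ ($j{\left(o \right)} = o - 3 = -3 + o$)
$T{\left(C \right)} = 7 + C^{2}$ ($T{\left(C \right)} = C^{2} - \left(-3 - 4\right) = C^{2} - -7 = C^{2} + 7 = 7 + C^{2}$)
$\frac{T{\left(-72 \right)}}{8603} = \frac{7 + \left(-72\right)^{2}}{8603} = \left(7 + 5184\right) \frac{1}{8603} = 5191 \cdot \frac{1}{8603} = \frac{5191}{8603}$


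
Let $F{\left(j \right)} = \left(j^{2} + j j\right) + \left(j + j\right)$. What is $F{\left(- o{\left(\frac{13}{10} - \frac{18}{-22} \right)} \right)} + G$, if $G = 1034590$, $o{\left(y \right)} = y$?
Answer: $\frac{6259298159}{6050} \approx 1.0346 \cdot 10^{6}$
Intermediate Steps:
$F{\left(j \right)} = 2 j + 2 j^{2}$ ($F{\left(j \right)} = \left(j^{2} + j^{2}\right) + 2 j = 2 j^{2} + 2 j = 2 j + 2 j^{2}$)
$F{\left(- o{\left(\frac{13}{10} - \frac{18}{-22} \right)} \right)} + G = 2 \left(- (\frac{13}{10} - \frac{18}{-22})\right) \left(1 - \left(\frac{13}{10} - \frac{18}{-22}\right)\right) + 1034590 = 2 \left(- (13 \cdot \frac{1}{10} - - \frac{9}{11})\right) \left(1 - \left(13 \cdot \frac{1}{10} - - \frac{9}{11}\right)\right) + 1034590 = 2 \left(- (\frac{13}{10} + \frac{9}{11})\right) \left(1 - \left(\frac{13}{10} + \frac{9}{11}\right)\right) + 1034590 = 2 \left(\left(-1\right) \frac{233}{110}\right) \left(1 - \frac{233}{110}\right) + 1034590 = 2 \left(- \frac{233}{110}\right) \left(1 - \frac{233}{110}\right) + 1034590 = 2 \left(- \frac{233}{110}\right) \left(- \frac{123}{110}\right) + 1034590 = \frac{28659}{6050} + 1034590 = \frac{6259298159}{6050}$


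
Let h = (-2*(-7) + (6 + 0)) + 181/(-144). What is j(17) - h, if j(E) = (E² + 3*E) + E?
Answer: 48709/144 ≈ 338.26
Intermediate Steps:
j(E) = E² + 4*E
h = 2699/144 (h = (14 + 6) + 181*(-1/144) = 20 - 181/144 = 2699/144 ≈ 18.743)
j(17) - h = 17*(4 + 17) - 1*2699/144 = 17*21 - 2699/144 = 357 - 2699/144 = 48709/144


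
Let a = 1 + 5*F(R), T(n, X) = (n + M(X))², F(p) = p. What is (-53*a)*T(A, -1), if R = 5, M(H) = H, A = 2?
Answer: -1378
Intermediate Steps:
T(n, X) = (X + n)² (T(n, X) = (n + X)² = (X + n)²)
a = 26 (a = 1 + 5*5 = 1 + 25 = 26)
(-53*a)*T(A, -1) = (-53*26)*(-1 + 2)² = -1378*1² = -1378*1 = -1378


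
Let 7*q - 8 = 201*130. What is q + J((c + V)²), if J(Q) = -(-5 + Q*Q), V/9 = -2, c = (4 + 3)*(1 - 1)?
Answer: -101237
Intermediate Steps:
c = 0 (c = 7*0 = 0)
V = -18 (V = 9*(-2) = -18)
q = 3734 (q = 8/7 + (201*130)/7 = 8/7 + (⅐)*26130 = 8/7 + 26130/7 = 3734)
J(Q) = 5 - Q² (J(Q) = -(-5 + Q²) = 5 - Q²)
q + J((c + V)²) = 3734 + (5 - ((0 - 18)²)²) = 3734 + (5 - ((-18)²)²) = 3734 + (5 - 1*324²) = 3734 + (5 - 1*104976) = 3734 + (5 - 104976) = 3734 - 104971 = -101237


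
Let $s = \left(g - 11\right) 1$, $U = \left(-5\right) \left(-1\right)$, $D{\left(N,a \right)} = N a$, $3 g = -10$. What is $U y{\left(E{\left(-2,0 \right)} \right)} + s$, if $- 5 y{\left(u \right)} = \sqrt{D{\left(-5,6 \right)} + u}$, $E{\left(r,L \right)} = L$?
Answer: $- \frac{43}{3} - i \sqrt{30} \approx -14.333 - 5.4772 i$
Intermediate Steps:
$g = - \frac{10}{3}$ ($g = \frac{1}{3} \left(-10\right) = - \frac{10}{3} \approx -3.3333$)
$y{\left(u \right)} = - \frac{\sqrt{-30 + u}}{5}$ ($y{\left(u \right)} = - \frac{\sqrt{\left(-5\right) 6 + u}}{5} = - \frac{\sqrt{-30 + u}}{5}$)
$U = 5$
$s = - \frac{43}{3}$ ($s = \left(- \frac{10}{3} - 11\right) 1 = \left(- \frac{43}{3}\right) 1 = - \frac{43}{3} \approx -14.333$)
$U y{\left(E{\left(-2,0 \right)} \right)} + s = 5 \left(- \frac{\sqrt{-30 + 0}}{5}\right) - \frac{43}{3} = 5 \left(- \frac{\sqrt{-30}}{5}\right) - \frac{43}{3} = 5 \left(- \frac{i \sqrt{30}}{5}\right) - \frac{43}{3} = - i \sqrt{30} - \frac{43}{3} = - \frac{43}{3} - i \sqrt{30}$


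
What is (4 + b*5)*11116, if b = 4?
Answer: 266784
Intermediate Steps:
(4 + b*5)*11116 = (4 + 4*5)*11116 = (4 + 20)*11116 = 24*11116 = 266784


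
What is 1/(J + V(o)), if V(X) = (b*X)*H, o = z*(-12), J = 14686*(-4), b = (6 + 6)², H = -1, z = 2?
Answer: -1/55288 ≈ -1.8087e-5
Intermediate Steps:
b = 144 (b = 12² = 144)
J = -58744
o = -24 (o = 2*(-12) = -24)
V(X) = -144*X (V(X) = (144*X)*(-1) = -144*X)
1/(J + V(o)) = 1/(-58744 - 144*(-24)) = 1/(-58744 + 3456) = 1/(-55288) = -1/55288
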